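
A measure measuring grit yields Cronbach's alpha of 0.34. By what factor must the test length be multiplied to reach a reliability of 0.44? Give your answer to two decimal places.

Spearman-Brown solved for the length factor n:
n = r_target (1 − r_old) / [ r_old (1 − r_target) ]
n = [0.44 × 0.66] / [0.34 × 0.56]
n = 0.2904 / 0.1904 ≈ 1.5252

1.53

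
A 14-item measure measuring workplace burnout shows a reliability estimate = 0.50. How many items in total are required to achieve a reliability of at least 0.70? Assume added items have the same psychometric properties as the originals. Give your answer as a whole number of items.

Rearranging the Spearman-Brown formula for n,
n = r*(1 − r) / [ r (1 − r*) ]
n = 0.70 × (1 − 0.50) / [ 0.50 × (1 − 0.70) ]
n = 0.3500 / 0.1500 ≈ 2.3333
So the test needs 2.3333 × 14 ≈ 32.67 items; rounding up, 33.

33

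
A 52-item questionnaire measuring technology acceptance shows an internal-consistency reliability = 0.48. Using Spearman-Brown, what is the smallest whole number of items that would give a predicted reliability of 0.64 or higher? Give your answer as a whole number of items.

101

n = 0.64(1 − 0.48) / [0.48(1 − 0.64)]
  = 0.3328 / 0.1728 = 1.9259
Items needed = n × 52 = 1.9259 × 52 ≈ 100.15 → round up to 101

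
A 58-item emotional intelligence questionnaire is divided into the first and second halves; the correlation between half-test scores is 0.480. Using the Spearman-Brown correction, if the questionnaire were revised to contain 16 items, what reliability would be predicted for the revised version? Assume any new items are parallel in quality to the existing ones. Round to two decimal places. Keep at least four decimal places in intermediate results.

Spearman-Brown correction (n = 2): r_full = 2·0.480/(1 + 0.480) = 0.6486
Then adjust to 16 items: n = 16/58 = 0.2759
r_new = n·r_full / (1 + (n − 1)·r_full) = 0.1789 / 0.5303 ≈ 0.3374

0.34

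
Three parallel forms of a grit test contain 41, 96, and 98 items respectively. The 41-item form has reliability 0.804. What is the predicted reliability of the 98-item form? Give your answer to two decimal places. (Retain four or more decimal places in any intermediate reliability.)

0.91

Only the ratio of lengths matters: n = 98/41 = 2.3902
r_{98} = n·r / (1 + (n − 1)·r) = 1.9217 / 2.1177 ≈ 0.9074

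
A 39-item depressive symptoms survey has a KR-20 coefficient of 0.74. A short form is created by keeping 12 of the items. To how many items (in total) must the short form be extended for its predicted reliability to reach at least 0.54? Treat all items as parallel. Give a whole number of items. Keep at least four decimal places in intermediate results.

17

First, r for the 12-item form: n = 12/39 = 0.3077, so r_12 = 0.3077·0.74/(1 + (0.3077 − 1)·0.74) = 0.4669
Length factor from the short form to reach 0.54: n' = 0.54(1 − 0.4669) / [0.4669(1 − 0.54)] ≈ 1.3404
Total items = 1.3404 × 12 = 16.08, rounded up to 17.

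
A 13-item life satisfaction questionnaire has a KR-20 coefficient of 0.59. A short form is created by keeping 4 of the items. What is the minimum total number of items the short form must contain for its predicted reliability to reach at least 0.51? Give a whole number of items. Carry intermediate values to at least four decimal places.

10

Short-form reliability: n = 4/13 = 0.3077; r_4 = n·r/(1+(n−1)r) ≈ 0.3069
Length factor from the short form to reach 0.51: n' = 0.51(1 − 0.3069) / [0.3069(1 − 0.51)] ≈ 2.3506
Total items = 2.3506 × 4 = 9.40, rounded up to 10.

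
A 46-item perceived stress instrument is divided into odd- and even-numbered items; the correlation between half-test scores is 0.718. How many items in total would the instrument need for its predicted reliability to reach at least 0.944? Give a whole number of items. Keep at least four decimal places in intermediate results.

Corrected full-test reliability: r_full = 2 × 0.718 / (1 + 0.718) ≈ 0.8359
Solve Spearman-Brown for n: n = 0.944(1 − 0.8359) / [0.8359(1 − 0.944)] = 3.3093
Items = 3.3093 × 46 ≈ 152.23 → 153

153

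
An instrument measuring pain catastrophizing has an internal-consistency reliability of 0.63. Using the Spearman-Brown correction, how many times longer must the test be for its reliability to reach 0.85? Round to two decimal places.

3.33

n = 0.85 × (1 − 0.63) / [ 0.63 × (1 − 0.85) ]
n = 0.3145 / 0.0945 ≈ 3.3280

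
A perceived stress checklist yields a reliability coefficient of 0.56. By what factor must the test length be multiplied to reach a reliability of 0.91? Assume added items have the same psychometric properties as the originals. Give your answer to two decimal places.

n = 0.91(1 − 0.56) / [0.56(1 − 0.91)]
  = 0.4004 / 0.0504 = 7.9444

7.94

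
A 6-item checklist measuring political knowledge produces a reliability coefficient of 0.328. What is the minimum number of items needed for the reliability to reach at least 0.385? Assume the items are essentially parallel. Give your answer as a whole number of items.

8

n = [0.385 × 0.672] / [0.328 × 0.615]
  = 0.258720 / 0.201720 = 1.2826
Items needed = n × 6 = 1.2826 × 6 ≈ 7.70 → round up to 8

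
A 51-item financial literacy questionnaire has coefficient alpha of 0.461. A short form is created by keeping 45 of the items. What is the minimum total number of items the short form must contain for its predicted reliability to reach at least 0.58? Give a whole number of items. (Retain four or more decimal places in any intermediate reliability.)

Short-form reliability: n = 45/51 = 0.8824; r_45 = n·r/(1+(n−1)r) ≈ 0.4301
Then solve for n' with r_old = 0.4301, r_target = 0.58: n' = 0.58(1 − 0.4301)/[0.4301(1 − 0.58)] = 1.8298
Total items = 1.8298 × 45 = 82.34, rounded up to 83.

83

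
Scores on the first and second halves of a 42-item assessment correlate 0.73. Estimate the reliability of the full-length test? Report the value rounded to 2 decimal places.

0.84

Each half is half the length of the full test, so the full test is n = 2 times a half.
r_full = 2r_hh / (1 + r_hh) = 2 × 0.73 / (1 + 0.73)
       = 1.4600 / 1.7300 = 0.8439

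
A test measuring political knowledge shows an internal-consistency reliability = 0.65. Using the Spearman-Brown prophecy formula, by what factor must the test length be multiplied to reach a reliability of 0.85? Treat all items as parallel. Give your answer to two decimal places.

3.05

n = 0.85(1 − 0.65) / [0.65(1 − 0.85)]
n = 0.2975 / 0.0975 ≈ 3.0513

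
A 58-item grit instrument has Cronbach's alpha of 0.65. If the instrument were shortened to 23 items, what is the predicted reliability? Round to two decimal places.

0.42

n = 23/58 = 0.3966
Apply the Spearman-Brown prophecy formula, r' = nr / [1 + (n − 1)r]:
r_new = 0.3966·0.65 / [1 + (0.3966 − 1)·0.65]
r_new = 0.2578 / 0.6078 ≈ 0.4242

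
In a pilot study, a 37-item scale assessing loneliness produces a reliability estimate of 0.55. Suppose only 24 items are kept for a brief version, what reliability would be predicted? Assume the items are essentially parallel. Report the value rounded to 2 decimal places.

0.44

Length ratio n = 24/37 = 0.6486
Spearman-Brown: r_new = n·r / (1 + (n − 1)·r)
r_new = 0.6486·0.55 / [1 + (0.6486 − 1)·0.55]
r_new = 0.3567 / 0.8067 ≈ 0.4422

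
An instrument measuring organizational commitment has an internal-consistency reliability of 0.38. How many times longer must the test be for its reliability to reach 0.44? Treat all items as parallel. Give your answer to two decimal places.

1.28

Rearranging the Spearman-Brown formula for n,
n = r_target (1 − r_old) / [ r_old (1 − r_target) ]
n = 0.44 × (1 − 0.38) / [ 0.38 × (1 − 0.44) ]
n = 0.2728 / 0.2128 ≈ 1.2820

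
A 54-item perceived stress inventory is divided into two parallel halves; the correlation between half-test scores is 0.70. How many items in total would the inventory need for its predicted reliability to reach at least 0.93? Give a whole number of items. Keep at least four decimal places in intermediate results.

r_full = 2(0.70)/(1 + 0.70) = 0.8235
n = r_tgt(1 − r_full) / [r_full(1 − r_tgt)] = 0.93 × 0.1765 / (0.8235 × 0.07) ≈ 2.8475
Items = 2.8475 × 54 ≈ 153.77 → 154

154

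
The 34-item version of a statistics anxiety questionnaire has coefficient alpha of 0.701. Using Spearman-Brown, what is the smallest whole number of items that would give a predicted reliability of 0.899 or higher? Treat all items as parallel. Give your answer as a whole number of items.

n = [0.899 × 0.299] / [0.701 × 0.101]
n = 0.268801 / 0.070801 ≈ 3.7966
So the test needs 3.7966 × 34 ≈ 129.08 items; rounding up, 130.

130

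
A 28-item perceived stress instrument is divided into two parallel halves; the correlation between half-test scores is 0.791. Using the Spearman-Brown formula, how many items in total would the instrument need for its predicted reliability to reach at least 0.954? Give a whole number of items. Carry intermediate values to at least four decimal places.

77

r_full = 2(0.791)/(1 + 0.791) = 0.8833
Solve Spearman-Brown for n: n = 0.954(1 − 0.8833) / [0.8833(1 − 0.954)] = 2.7400
Items = 2.7400 × 28 ≈ 76.72 → 77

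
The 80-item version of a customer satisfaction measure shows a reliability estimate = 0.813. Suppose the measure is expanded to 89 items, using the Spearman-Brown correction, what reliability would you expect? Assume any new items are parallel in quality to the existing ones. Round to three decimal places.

The new length is 89/80 = 1.1125 times the old.
r_new = 1.1125·0.813 / [1 + (1.1125 − 1)·0.813]
     = 0.9045 / 1.0915 = 0.8287

0.829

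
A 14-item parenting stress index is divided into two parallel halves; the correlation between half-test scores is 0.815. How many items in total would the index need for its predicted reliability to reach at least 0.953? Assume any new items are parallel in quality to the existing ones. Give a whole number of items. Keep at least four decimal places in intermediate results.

33

r_full = 2(0.815)/(1 + 0.815) = 0.8981
n = r_tgt(1 − r_full) / [r_full(1 − r_tgt)] = 0.953 × 0.1019 / (0.8981 × 0.047) ≈ 2.3006
Items = 2.3006 × 14 ≈ 32.21 → 33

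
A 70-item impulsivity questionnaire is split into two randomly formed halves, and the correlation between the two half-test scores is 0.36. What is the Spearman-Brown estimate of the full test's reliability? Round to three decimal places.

0.529

The full test is twice the length of either half (n = 2).
r_full = 2r_hh / (1 + r_hh) = 2 × 0.36 / (1 + 0.36)
       = 0.7200 / 1.3600 = 0.5294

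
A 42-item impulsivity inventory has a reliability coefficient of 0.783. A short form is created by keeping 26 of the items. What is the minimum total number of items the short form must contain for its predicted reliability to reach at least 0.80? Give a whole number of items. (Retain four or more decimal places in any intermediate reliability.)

First, r for the 26-item form: n = 26/42 = 0.6190, so r_26 = 0.6190·0.783/(1 + (0.6190 − 1)·0.783) = 0.6907
Length factor from the short form to reach 0.80: n' = 0.80(1 − 0.6907) / [0.6907(1 − 0.80)] ≈ 1.7912
Items = 1.7912 × 26 ≈ 46.57 → 47

47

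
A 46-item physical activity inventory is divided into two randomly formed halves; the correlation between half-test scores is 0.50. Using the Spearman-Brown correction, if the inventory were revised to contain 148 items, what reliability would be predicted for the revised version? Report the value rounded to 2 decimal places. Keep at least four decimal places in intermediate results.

Full-test reliability from the split-half r: r_full = 2(0.50)/(1 + 0.50) = 0.6667
Length factor from 46 to 148 items: n = 148/46 = 3.2174
r_new = n·r_full / (1 + (n − 1)·r_full) = 2.1450 / 2.4783 ≈ 0.8655

0.87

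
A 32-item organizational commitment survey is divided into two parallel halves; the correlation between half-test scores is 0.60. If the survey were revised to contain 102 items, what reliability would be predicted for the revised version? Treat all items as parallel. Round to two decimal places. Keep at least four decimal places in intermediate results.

0.91

First correct the split-half correlation to full-test reliability: r_full = 2 × 0.60 / (1 + 0.60) ≈ 0.7500
Then adjust to 102 items: n = 102/32 = 3.1875
r_new = n·r_full / (1 + (n − 1)·r_full) = 2.3906 / 2.6406 ≈ 0.9053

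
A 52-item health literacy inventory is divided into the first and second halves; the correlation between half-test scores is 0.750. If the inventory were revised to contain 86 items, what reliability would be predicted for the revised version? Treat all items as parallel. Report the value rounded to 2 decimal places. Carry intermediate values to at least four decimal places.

Full-test reliability from the split-half r: r_full = 2(0.750)/(1 + 0.750) = 0.8571
Then adjust to 86 items: n = 86/52 = 1.6538
r_new = n·r_full / (1 + (n − 1)·r_full) = 1.4175 / 1.5604 ≈ 0.9084

0.91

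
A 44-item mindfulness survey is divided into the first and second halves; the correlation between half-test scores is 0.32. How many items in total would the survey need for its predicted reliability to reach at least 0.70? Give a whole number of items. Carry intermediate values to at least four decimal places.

Corrected full-test reliability: r_full = 2 × 0.32 / (1 + 0.32) ≈ 0.4848
n = r_tgt(1 − r_full) / [r_full(1 − r_tgt)] = 0.70 × 0.5152 / (0.4848 × 0.30) ≈ 2.4796
Required items = 2.4796 × 44 = 109.10, so 110 items.

110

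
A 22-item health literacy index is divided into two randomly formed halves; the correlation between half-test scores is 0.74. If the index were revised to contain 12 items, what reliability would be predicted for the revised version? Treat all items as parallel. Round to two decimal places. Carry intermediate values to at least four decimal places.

0.76

Full-test reliability from the split-half r: r_full = 2(0.74)/(1 + 0.74) = 0.8506
Then adjust to 12 items: n = 12/22 = 0.5455
r_new = n·r_full / (1 + (n − 1)·r_full) = 0.4640 / 0.6134 ≈ 0.7564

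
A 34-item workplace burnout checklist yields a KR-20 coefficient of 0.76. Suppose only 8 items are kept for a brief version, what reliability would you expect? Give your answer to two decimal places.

0.43

n = 8/34 = 0.2353
Spearman-Brown: r_new = n·r / (1 + (n − 1)·r)
r_new = (0.2353 × 0.76) / (1 + (0.2353 − 1) × 0.76)
     = 0.1788 / 0.4188 = 0.4269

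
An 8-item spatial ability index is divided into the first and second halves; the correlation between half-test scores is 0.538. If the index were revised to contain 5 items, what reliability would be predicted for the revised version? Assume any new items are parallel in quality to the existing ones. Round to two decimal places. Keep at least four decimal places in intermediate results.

Spearman-Brown correction (n = 2): r_full = 2·0.538/(1 + 0.538) = 0.6996
Then adjust to 5 items: n = 5/8 = 0.6250
r_new = n·r_full / (1 + (n − 1)·r_full) = 0.4373 / 0.7377 ≈ 0.5928

0.59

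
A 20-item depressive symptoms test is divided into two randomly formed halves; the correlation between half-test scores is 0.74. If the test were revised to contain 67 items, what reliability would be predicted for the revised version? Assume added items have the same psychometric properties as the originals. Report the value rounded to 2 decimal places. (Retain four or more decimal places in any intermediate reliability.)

Full-test reliability from the split-half r: r_full = 2(0.74)/(1 + 0.74) = 0.8506
Length factor from 20 to 67 items: n = 67/20 = 3.3500
r_new = n·r_full / (1 + (n − 1)·r_full) = 2.8495 / 2.9989 ≈ 0.9502

0.95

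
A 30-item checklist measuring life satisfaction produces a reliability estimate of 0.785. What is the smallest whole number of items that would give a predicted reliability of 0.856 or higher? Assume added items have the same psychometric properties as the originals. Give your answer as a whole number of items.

49

n = 0.856 × (1 − 0.785) / [ 0.785 × (1 − 0.856) ]
  = 0.184040 / 0.113040 = 1.6281
1.6281 × 30 = 48.84 → 49 items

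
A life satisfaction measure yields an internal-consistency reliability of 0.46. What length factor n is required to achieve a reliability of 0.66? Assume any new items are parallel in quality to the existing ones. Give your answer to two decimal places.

2.28

Rearranging the Spearman-Brown formula for n,
n = r_target (1 − r_old) / [ r_old (1 − r_target) ]
n = 0.66 × (1 − 0.46) / [ 0.46 × (1 − 0.66) ]
  = 0.3564 / 0.1564 = 2.2788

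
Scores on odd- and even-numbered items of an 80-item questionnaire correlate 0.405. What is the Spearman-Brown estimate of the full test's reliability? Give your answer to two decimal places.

r_full = 2(0.405) / (1 + 0.405)
       = 0.8100 / 1.4050 = 0.5765

0.58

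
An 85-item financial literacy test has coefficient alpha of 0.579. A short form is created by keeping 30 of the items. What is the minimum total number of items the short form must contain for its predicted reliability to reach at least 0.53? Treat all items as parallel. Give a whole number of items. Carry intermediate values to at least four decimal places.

70

Short-form reliability: n = 30/85 = 0.3529; r_30 = n·r/(1+(n−1)r) ≈ 0.3268
Length factor from the short form to reach 0.53: n' = 0.53(1 − 0.3268) / [0.3268(1 − 0.53)] ≈ 2.3230
Items = 2.3230 × 30 ≈ 69.69 → 70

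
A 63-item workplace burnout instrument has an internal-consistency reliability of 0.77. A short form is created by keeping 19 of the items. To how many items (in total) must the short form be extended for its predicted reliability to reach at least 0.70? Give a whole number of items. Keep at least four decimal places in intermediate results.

Short-form reliability: n = 19/63 = 0.3016; r_19 = n·r/(1+(n−1)r) ≈ 0.5024
Then solve for n' with r_old = 0.5024, r_target = 0.70: n' = 0.70(1 − 0.5024)/[0.5024(1 − 0.70)] = 2.3110
Total items = 2.3110 × 19 = 43.91, rounded up to 44.

44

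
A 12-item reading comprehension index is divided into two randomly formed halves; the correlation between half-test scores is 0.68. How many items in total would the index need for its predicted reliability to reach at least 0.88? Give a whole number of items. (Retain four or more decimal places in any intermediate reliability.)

Corrected full-test reliability: r_full = 2 × 0.68 / (1 + 0.68) ≈ 0.8095
Solve Spearman-Brown for n: n = 0.88(1 − 0.8095) / [0.8095(1 − 0.88)] = 1.7258
Required items = 1.7258 × 12 = 20.71, so 21 items.

21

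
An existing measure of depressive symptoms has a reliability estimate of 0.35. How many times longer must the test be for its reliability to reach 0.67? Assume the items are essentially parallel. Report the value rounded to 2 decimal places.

Spearman-Brown solved for the length factor n:
n = r_target (1 − r_old) / [ r_old (1 − r_target) ]
n = 0.67 × (1 − 0.35) / [ 0.35 × (1 − 0.67) ]
  = 0.4355 / 0.1155 = 3.7706

3.77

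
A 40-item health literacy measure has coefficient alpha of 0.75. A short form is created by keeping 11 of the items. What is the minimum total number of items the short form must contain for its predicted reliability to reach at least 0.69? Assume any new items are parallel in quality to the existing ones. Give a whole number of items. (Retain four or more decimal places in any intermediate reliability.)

Short-form reliability: n = 11/40 = 0.2750; r_11 = n·r/(1+(n−1)r) ≈ 0.4521
Length factor from the short form to reach 0.69: n' = 0.69(1 − 0.4521) / [0.4521(1 − 0.69)] ≈ 2.6975
Total items = 2.6975 × 11 = 29.67, rounded up to 30.

30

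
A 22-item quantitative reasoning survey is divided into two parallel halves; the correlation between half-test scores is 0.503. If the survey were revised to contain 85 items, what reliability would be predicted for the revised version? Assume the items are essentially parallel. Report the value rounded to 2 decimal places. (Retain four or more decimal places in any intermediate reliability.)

Full-test reliability from the split-half r: r_full = 2(0.503)/(1 + 0.503) = 0.6693
Then adjust to 85 items: n = 85/22 = 3.8636
r_new = n·r_full / (1 + (n − 1)·r_full) = 2.5859 / 2.9166 ≈ 0.8866

0.89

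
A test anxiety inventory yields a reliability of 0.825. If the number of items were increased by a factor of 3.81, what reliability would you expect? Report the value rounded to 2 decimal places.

By Spearman-Brown, r_new = n r / (1 + (n − 1) r).
r_new = 3.81·0.825 / [1 + (3.81 − 1)·0.825]
r_new = 3.1432 / 3.3182 ≈ 0.9473

0.95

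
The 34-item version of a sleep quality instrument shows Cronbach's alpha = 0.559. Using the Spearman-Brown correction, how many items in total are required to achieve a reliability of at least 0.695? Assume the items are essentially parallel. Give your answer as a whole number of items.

62

n = 0.695 × (1 − 0.559) / [ 0.559 × (1 − 0.695) ]
n = 0.306495 / 0.170495 ≈ 1.7977
So the test needs 1.7977 × 34 ≈ 61.12 items; rounding up, 62.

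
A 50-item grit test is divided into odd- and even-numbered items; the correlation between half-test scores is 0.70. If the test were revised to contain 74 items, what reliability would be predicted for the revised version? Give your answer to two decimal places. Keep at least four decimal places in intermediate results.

0.87

Full-test reliability from the split-half r: r_full = 2(0.70)/(1 + 0.70) = 0.8235
Then adjust to 74 items: n = 74/50 = 1.4800
r_new = n·r_full / (1 + (n − 1)·r_full) = 1.2188 / 1.3953 ≈ 0.8735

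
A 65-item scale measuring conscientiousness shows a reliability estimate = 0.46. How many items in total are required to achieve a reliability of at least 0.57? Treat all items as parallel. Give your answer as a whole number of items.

Spearman-Brown solved for the length factor n:
n = r_target (1 − r_old) / [ r_old (1 − r_target) ]
n = [0.57 × 0.54] / [0.46 × 0.43]
n = 0.3078 / 0.1978 ≈ 1.5561
So the test needs 1.5561 × 65 ≈ 101.15 items; rounding up, 102.

102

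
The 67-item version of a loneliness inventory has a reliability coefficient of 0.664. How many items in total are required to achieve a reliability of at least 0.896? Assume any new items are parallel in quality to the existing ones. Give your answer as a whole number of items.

293

Rearranging the Spearman-Brown formula for n,
n = r*(1 − r) / [ r (1 − r*) ]
n = 0.896(1 − 0.664) / [0.664(1 − 0.896)]
n = 0.301056 / 0.069056 ≈ 4.3596
So the test needs 4.3596 × 67 ≈ 292.09 items; rounding up, 293.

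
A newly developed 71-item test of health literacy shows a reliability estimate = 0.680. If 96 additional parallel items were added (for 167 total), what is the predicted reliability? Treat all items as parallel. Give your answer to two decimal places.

Length ratio n = 167/71 = 2.3521
r_new = (2.3521 × 0.680) / (1 + (2.3521 − 1) × 0.680)
     = 1.5994 / 1.9194 = 0.8333

0.83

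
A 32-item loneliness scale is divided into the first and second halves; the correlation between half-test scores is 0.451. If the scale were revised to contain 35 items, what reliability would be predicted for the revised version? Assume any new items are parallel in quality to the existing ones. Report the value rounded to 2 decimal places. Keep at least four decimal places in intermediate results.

0.64

Full-test reliability from the split-half r: r_full = 2(0.451)/(1 + 0.451) = 0.6216
Length factor from 32 to 35 items: n = 35/32 = 1.0938
r_new = n·r_full / (1 + (n − 1)·r_full) = 0.6799 / 1.0583 ≈ 0.6424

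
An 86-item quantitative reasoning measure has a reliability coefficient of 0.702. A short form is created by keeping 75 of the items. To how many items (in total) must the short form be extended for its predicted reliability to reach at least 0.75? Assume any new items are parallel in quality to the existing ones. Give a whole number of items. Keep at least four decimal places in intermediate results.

Short-form reliability: n = 75/86 = 0.8721; r_75 = n·r/(1+(n−1)r) ≈ 0.6726
Length factor from the short form to reach 0.75: n' = 0.75(1 − 0.6726) / [0.6726(1 − 0.75)] ≈ 1.4603
Total items = 1.4603 × 75 = 109.52, rounded up to 110.

110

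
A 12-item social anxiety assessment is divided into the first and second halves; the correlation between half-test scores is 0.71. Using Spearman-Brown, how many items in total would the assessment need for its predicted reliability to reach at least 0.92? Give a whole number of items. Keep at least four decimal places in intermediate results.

Corrected full-test reliability: r_full = 2 × 0.71 / (1 + 0.71) ≈ 0.8304
Solve Spearman-Brown for n: n = 0.92(1 − 0.8304) / [0.8304(1 − 0.92)] = 2.3487
Items = 2.3487 × 12 ≈ 28.18 → 29

29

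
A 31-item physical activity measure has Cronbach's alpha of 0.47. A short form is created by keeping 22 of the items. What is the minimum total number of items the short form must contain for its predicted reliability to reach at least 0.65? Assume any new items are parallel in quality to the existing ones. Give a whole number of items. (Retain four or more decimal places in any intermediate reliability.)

Short-form reliability: n = 22/31 = 0.7097; r_22 = n·r/(1+(n−1)r) ≈ 0.3863
Length factor from the short form to reach 0.65: n' = 0.65(1 − 0.3863) / [0.3863(1 − 0.65)] ≈ 2.9504
Items = 2.9504 × 22 ≈ 64.91 → 65

65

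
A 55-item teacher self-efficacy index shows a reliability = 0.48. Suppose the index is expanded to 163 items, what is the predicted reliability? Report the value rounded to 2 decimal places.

0.73

n = 163/55 = 2.9636
r_new = 2.9636·0.48 / [1 + (2.9636 − 1)·0.48]
r_new = 1.4225 / 1.9425 ≈ 0.7323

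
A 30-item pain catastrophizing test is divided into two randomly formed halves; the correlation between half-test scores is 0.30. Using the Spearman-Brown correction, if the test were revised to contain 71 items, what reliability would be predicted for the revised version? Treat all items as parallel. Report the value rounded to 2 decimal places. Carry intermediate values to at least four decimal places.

Full-test reliability from the split-half r: r_full = 2(0.30)/(1 + 0.30) = 0.4615
Length factor from 30 to 71 items: n = 71/30 = 2.3667
r_new = n·r_full / (1 + (n − 1)·r_full) = 1.0922 / 1.6307 ≈ 0.6698

0.67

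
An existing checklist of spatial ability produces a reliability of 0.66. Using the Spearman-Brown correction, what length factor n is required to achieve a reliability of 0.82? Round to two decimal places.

n = [0.82 × 0.34] / [0.66 × 0.18]
n = 0.2788 / 0.1188 ≈ 2.3468

2.35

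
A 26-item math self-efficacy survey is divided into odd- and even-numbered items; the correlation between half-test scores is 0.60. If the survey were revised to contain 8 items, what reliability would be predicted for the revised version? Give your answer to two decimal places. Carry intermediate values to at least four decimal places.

0.48

First correct the split-half correlation to full-test reliability: r_full = 2 × 0.60 / (1 + 0.60) ≈ 0.7500
Then adjust to 8 items: n = 8/26 = 0.3077
r_new = n·r_full / (1 + (n − 1)·r_full) = 0.2308 / 0.4808 ≈ 0.4800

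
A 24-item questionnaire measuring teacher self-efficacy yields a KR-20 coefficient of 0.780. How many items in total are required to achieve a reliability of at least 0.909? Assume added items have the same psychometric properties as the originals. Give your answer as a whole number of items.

Spearman-Brown solved for the length factor n:
n = r_target (1 − r_old) / [ r_old (1 − r_target) ]
n = [0.909 × 0.220] / [0.780 × 0.091]
n = 0.199980 / 0.070980 ≈ 2.8174
Items needed = n × 24 = 2.8174 × 24 ≈ 67.62 → round up to 68

68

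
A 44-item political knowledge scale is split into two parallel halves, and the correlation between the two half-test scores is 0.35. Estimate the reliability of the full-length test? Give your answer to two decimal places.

0.52

Apply the Spearman-Brown correction with n = 2:
r_full = 2(0.35) / (1 + 0.35)
r_full = 0.7000 / 1.3500 ≈ 0.5185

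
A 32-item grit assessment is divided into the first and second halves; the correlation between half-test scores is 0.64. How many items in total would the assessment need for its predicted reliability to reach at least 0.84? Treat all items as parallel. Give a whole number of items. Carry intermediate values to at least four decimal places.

Corrected full-test reliability: r_full = 2 × 0.64 / (1 + 0.64) ≈ 0.7805
n = r_tgt(1 − r_full) / [r_full(1 − r_tgt)] = 0.84 × 0.2195 / (0.7805 × 0.16) ≈ 1.4765
Items = 1.4765 × 32 ≈ 47.25 → 48

48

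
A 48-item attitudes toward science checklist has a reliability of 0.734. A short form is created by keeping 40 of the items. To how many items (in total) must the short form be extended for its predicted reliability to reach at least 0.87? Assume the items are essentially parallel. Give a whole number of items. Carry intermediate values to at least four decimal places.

117

First, r for the 40-item form: n = 40/48 = 0.8333, so r_40 = 0.8333·0.734/(1 + (0.8333 − 1)·0.734) = 0.6969
Then solve for n' with r_old = 0.6969, r_target = 0.87: n' = 0.87(1 − 0.6969)/[0.6969(1 − 0.87)] = 2.9107
Items = 2.9107 × 40 ≈ 116.43 → 117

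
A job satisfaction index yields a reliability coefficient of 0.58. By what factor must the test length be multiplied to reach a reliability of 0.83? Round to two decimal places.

n = 0.83 × (1 − 0.58) / [ 0.58 × (1 − 0.83) ]
  = 0.3486 / 0.0986 = 3.5355

3.54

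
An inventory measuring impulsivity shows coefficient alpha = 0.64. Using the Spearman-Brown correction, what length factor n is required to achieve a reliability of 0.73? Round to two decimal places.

1.52

Invert Spearman-Brown to solve for n:
n = r*(1 − r) / [ r (1 − r*) ]
n = [0.73 × 0.36] / [0.64 × 0.27]
  = 0.2628 / 0.1728 = 1.5208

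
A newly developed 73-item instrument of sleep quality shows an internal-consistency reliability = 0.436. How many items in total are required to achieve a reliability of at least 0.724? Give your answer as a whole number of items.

n = 0.724 × (1 − 0.436) / [ 0.436 × (1 − 0.724) ]
n = 0.408336 / 0.120336 ≈ 3.3933
Items needed = n × 73 = 3.3933 × 73 ≈ 247.71 → round up to 248

248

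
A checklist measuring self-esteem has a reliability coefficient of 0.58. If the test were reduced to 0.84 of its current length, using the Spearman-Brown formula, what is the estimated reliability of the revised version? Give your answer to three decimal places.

Spearman-Brown: r_new = n·r / (1 + (n − 1)·r)
r_new = 0.84·0.58 / [1 + (0.84 − 1)·0.58]
     = 0.4872 / 0.9072 = 0.5370

0.537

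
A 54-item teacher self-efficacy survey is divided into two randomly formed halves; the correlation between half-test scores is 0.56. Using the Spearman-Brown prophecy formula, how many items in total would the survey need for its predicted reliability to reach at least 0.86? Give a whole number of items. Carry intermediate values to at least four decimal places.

131

r_full = 2(0.56)/(1 + 0.56) = 0.7179
Solve Spearman-Brown for n: n = 0.86(1 − 0.7179) / [0.7179(1 − 0.86)] = 2.4138
Required items = 2.4138 × 54 = 130.35, so 131 items.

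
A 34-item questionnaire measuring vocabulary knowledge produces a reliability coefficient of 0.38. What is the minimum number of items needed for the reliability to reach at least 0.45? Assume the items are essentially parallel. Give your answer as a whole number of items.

Invert Spearman-Brown to solve for n:
n = r*(1 − r) / [ r (1 − r*) ]
n = [0.45 × 0.62] / [0.38 × 0.55]
  = 0.2790 / 0.2090 = 1.3349
Items needed = n × 34 = 1.3349 × 34 ≈ 45.39 → round up to 46

46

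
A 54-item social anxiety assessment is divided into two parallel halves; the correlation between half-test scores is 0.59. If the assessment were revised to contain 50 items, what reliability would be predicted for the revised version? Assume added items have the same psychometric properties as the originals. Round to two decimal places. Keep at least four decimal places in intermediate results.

First correct the split-half correlation to full-test reliability: r_full = 2 × 0.59 / (1 + 0.59) ≈ 0.7421
Length factor from 54 to 50 items: n = 50/54 = 0.9259
r_new = n·r_full / (1 + (n − 1)·r_full) = 0.6871 / 0.9450 ≈ 0.7271

0.73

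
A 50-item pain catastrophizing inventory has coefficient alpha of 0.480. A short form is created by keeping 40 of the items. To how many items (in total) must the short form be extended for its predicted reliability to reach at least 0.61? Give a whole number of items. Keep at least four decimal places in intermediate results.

First, r for the 40-item form: n = 40/50 = 0.8000, so r_40 = 0.8000·0.480/(1 + (0.8000 − 1)·0.480) = 0.4248
Length factor from the short form to reach 0.61: n' = 0.61(1 − 0.4248) / [0.4248(1 − 0.61)] ≈ 2.1179
Total items = 2.1179 × 40 = 84.72, rounded up to 85.

85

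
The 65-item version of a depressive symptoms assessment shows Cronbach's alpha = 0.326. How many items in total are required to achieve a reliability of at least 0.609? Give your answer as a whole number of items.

Rearranging the Spearman-Brown formula for n,
n = r*(1 − r) / [ r (1 − r*) ]
n = [0.609 × 0.674] / [0.326 × 0.391]
  = 0.410466 / 0.127466 = 3.2202
Items needed = n × 65 = 3.2202 × 65 ≈ 209.31 → round up to 210

210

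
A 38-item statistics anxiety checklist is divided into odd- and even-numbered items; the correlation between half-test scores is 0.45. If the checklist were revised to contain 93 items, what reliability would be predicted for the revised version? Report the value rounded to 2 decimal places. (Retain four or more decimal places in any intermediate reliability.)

Spearman-Brown correction (n = 2): r_full = 2·0.45/(1 + 0.45) = 0.6207
Length factor from 38 to 93 items: n = 93/38 = 2.4474
r_new = n·r_full / (1 + (n − 1)·r_full) = 1.5191 / 1.8984 ≈ 0.8002

0.80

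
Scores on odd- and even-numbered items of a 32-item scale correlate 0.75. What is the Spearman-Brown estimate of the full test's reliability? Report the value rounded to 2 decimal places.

Each half is half the length of the full test, so the full test is n = 2 times a half.
r_full = 2(0.75) / (1 + 0.75)
r_full = 1.5000 / 1.7500 ≈ 0.8571

0.86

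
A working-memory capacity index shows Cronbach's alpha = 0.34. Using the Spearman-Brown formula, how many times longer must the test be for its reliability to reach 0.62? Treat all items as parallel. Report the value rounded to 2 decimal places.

3.17

n = [0.62 × 0.66] / [0.34 × 0.38]
n = 0.4092 / 0.1292 ≈ 3.1672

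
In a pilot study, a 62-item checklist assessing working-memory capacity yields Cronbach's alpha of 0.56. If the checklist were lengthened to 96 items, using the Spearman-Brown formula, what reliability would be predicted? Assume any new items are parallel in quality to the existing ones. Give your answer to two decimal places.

Length ratio n = 96/62 = 1.5484
r_new = 1.5484·0.56 / [1 + (1.5484 − 1)·0.56]
r_new = 0.8671 / 1.3071 ≈ 0.6634

0.66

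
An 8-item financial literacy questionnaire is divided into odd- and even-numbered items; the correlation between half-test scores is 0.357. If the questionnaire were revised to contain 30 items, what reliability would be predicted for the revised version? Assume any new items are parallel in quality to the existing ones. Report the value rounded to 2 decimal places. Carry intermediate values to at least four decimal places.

0.81

First correct the split-half correlation to full-test reliability: r_full = 2 × 0.357 / (1 + 0.357) ≈ 0.5262
Then adjust to 30 items: n = 30/8 = 3.7500
r_new = n·r_full / (1 + (n − 1)·r_full) = 1.9732 / 2.4470 ≈ 0.8064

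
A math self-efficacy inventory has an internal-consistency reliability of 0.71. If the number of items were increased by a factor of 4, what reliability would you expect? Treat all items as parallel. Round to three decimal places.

By Spearman-Brown, r_new = n r / (1 + (n − 1) r).
r_new = 4·0.71 / [1 + (4 − 1)·0.71]
r_new = 2.8400 / 3.1300 ≈ 0.9073

0.907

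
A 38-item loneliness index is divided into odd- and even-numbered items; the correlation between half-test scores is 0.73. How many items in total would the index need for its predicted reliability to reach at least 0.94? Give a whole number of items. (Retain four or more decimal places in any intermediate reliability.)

111

r_full = 2(0.73)/(1 + 0.73) = 0.8439
Solve Spearman-Brown for n: n = 0.94(1 − 0.8439) / [0.8439(1 − 0.94)] = 2.8979
Required items = 2.8979 × 38 = 110.12, so 111 items.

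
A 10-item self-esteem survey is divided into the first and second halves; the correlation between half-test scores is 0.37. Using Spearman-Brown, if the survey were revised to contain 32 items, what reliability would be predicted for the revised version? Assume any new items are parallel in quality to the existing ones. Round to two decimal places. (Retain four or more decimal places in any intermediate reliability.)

0.79

First correct the split-half correlation to full-test reliability: r_full = 2 × 0.37 / (1 + 0.37) ≈ 0.5401
Length factor from 10 to 32 items: n = 32/10 = 3.2000
r_new = n·r_full / (1 + (n − 1)·r_full) = 1.7283 / 2.1882 ≈ 0.7898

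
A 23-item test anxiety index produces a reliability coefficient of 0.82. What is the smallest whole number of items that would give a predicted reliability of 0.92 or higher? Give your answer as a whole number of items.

59

Invert Spearman-Brown to solve for n:
n = r*(1 − r) / [ r (1 − r*) ]
n = 0.92(1 − 0.82) / [0.82(1 − 0.92)]
n = 0.1656 / 0.0656 ≈ 2.5244
So the test needs 2.5244 × 23 ≈ 58.06 items; rounding up, 59.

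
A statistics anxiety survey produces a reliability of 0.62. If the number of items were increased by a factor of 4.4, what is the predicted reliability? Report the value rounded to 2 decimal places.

r_new = (4.4 × 0.62) / (1 + (4.4 − 1) × 0.62)
     = 2.7280 / 3.1080 = 0.8777

0.88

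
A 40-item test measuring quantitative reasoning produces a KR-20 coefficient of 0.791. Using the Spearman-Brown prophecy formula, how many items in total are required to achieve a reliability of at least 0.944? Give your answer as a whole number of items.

179

Rearranging the Spearman-Brown formula for n,
n = r*(1 − r) / [ r (1 − r*) ]
n = 0.944 × (1 − 0.791) / [ 0.791 × (1 − 0.944) ]
  = 0.197296 / 0.044296 = 4.4540
So the test needs 4.4540 × 40 ≈ 178.16 items; rounding up, 179.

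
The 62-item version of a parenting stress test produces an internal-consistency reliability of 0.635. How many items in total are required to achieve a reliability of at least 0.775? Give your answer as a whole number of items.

Spearman-Brown solved for the length factor n:
n = r*(1 − r) / [ r (1 − r*) ]
n = 0.775 × (1 − 0.635) / [ 0.635 × (1 − 0.775) ]
  = 0.282875 / 0.142875 = 1.9799
1.9799 × 62 = 122.75 → 123 items

123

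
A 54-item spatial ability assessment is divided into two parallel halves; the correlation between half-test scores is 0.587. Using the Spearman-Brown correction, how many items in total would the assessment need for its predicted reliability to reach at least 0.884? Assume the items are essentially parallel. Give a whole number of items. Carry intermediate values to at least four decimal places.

145

Corrected full-test reliability: r_full = 2 × 0.587 / (1 + 0.587) ≈ 0.7398
Solve Spearman-Brown for n: n = 0.884(1 − 0.7398) / [0.7398(1 − 0.884)] = 2.6803
Items = 2.6803 × 54 ≈ 144.74 → 145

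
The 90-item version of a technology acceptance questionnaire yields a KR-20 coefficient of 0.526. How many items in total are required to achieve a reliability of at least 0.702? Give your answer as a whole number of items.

n = 0.702(1 − 0.526) / [0.526(1 − 0.702)]
n = 0.332748 / 0.156748 ≈ 2.1228
So the test needs 2.1228 × 90 ≈ 191.05 items; rounding up, 192.

192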